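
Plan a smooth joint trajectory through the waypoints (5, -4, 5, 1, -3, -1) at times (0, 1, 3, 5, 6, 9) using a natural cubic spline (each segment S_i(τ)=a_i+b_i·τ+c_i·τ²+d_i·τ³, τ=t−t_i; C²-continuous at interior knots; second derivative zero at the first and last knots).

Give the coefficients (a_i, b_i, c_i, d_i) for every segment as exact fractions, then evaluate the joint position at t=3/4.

  seg 0: a=5 b=-66169/5628 c=0 d=15517/5628
  seg 1: a=-4 b=-9809/2814 c=15517/1876 d=-24079/11256
  seg 2: a=5 b=5528/1407 c=-4281/938 d=643/804
  seg 3: a=1 b=-6655/1407 c=110/469 d=697/1407
  seg 4: a=-3 b=-3904/1407 c=807/469 d=-269/1407
S(3/4) = -45533/17152

Δ: Δ0=-9, Δ1=9/2, Δ2=-2, Δ3=-4, Δ4=2/3
row 1: diag=6, rhs=81; c'=1/3, d'=27/2
row 2: denom=8−2·1/3=22/3; d'=(-39−2·27/2)/(22/3)=-9
row 3: denom=6−2·3/11=60/11; d'=(-12−2·-9)/(60/11)=11/10
row 4: denom=8−1·11/60=469/60; d'=(28−1·11/10)/(469/60)=1614/469
back: M4=1614/469
back: M3=11/10−11/60·1614/469=220/469
back: M2=-9−3/11·220/469=-4281/469
back: M1=27/2−1/3·-4281/469=15517/938
M: M0=0, M1=15517/938, M2=-4281/469, M3=220/469, M4=1614/469, M5=0
seg 0: a=5, c=M0/2=0, d=(M1−M0)/(6·1)=15517/5628, b=Δ0−h0·(2M0+M1)/6=-66169/5628
seg 1: a=-4, c=M1/2=15517/1876, d=(M2−M1)/(6·2)=-24079/11256, b=Δ1−h1·(2M1+M2)/6=-9809/2814
seg 2: a=5, c=M2/2=-4281/938, d=(M3−M2)/(6·2)=643/804, b=Δ2−h2·(2M2+M3)/6=5528/1407
seg 3: a=1, c=M3/2=110/469, d=(M4−M3)/(6·1)=697/1407, b=Δ3−h3·(2M3+M4)/6=-6655/1407
seg 4: a=-3, c=M4/2=807/469, d=(M5−M4)/(6·3)=-269/1407, b=Δ4−h4·(2M4+M5)/6=-3904/1407
t_q=3/4 → seg 0, τ=3/4; S=5+-66169/5628·τ+0·τ²+15517/5628·τ³=-45533/17152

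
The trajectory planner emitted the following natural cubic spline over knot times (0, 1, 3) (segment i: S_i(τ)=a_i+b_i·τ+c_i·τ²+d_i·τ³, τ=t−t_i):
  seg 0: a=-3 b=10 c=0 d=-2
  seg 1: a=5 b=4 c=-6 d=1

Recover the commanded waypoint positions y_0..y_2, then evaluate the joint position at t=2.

y_0 = S_0(0) = a_0 = -3
y_1 = S_1(0) = a_1 = 5
y_2 = S_1(2) = -3
t_q=2 is in segment 1 (τ=1); S_1(τ)=4

y_0=-3 y_1=5 y_2=-3
S(2) = 4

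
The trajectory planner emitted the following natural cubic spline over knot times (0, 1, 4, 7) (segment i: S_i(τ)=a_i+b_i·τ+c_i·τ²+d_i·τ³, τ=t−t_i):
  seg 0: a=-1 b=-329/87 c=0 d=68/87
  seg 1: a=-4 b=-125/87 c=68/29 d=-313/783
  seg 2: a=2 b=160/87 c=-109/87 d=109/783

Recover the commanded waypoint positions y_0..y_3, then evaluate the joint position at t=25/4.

y_0 = S_0(0) = a_0 = -1
y_1 = S_1(0) = a_1 = -4
y_2 = S_2(0) = a_2 = 2
y_3 = S_2(3) = 0
t_q=25/4 is in segment 2 (τ=9/4); S_2(τ)=2563/1856

y_0=-1 y_1=-4 y_2=2 y_3=0
S(25/4) = 2563/1856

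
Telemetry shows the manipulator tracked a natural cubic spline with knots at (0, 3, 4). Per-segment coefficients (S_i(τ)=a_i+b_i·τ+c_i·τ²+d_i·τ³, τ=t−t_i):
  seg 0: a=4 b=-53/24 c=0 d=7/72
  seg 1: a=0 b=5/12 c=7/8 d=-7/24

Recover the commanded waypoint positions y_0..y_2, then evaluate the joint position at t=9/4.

y_0=4 y_1=0 y_2=1
S(9/4) = 71/512

y_0 = S_0(0) = a_0 = 4
y_1 = S_1(0) = a_1 = 0
y_2 = S_1(1) = 1
t_q=9/4 is in segment 0 (τ=9/4); S_0(τ)=71/512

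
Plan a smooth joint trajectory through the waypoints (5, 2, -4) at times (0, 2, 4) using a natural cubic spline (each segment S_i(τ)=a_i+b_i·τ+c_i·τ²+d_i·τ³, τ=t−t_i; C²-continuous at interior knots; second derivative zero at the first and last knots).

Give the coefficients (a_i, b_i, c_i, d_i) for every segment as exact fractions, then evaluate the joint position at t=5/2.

Δ: Δ0=-3/2, Δ1=-3
row 1: diag=8, rhs=-9; c'=1/4, d'=-9/8
back: M1=-9/8
M: M0=0, M1=-9/8, M2=0
seg 0: a=5, c=M0/2=0, d=(M1−M0)/(6·2)=-3/32, b=Δ0−h0·(2M0+M1)/6=-9/8
seg 1: a=2, c=M1/2=-9/16, d=(M2−M1)/(6·2)=3/32, b=Δ1−h1·(2M1+M2)/6=-9/4
t_q=5/2 → seg 1, τ=1/2; S=2+-9/4·τ+-9/16·τ²+3/32·τ³=191/256

  seg 0: a=5 b=-9/8 c=0 d=-3/32
  seg 1: a=2 b=-9/4 c=-9/16 d=3/32
S(5/2) = 191/256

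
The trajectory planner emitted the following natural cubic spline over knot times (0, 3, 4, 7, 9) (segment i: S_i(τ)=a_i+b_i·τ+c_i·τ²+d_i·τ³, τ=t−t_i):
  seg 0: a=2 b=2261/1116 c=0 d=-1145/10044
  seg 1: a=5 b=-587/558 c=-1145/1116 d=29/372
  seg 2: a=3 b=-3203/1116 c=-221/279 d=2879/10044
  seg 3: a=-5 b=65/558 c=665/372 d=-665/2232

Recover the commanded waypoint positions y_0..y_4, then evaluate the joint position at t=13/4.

y_0=2 y_1=5 y_2=3 y_3=-5 y_4=0
S(13/4) = 111281/23808

y_0 = S_0(0) = a_0 = 2
y_1 = S_1(0) = a_1 = 5
y_2 = S_2(0) = a_2 = 3
y_3 = S_3(0) = a_3 = -5
y_4 = S_3(2) = 0
t_q=13/4 is in segment 1 (τ=1/4); S_1(τ)=111281/23808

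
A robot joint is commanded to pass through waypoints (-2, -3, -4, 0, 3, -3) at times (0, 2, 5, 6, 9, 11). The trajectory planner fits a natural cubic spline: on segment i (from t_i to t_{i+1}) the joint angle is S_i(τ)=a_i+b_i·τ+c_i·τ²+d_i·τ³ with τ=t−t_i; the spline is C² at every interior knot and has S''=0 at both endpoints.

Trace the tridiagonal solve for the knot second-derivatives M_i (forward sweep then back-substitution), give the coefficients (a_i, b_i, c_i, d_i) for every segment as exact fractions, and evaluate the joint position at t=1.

  seg 0: a=-2 b=-1405/9882 c=0 d=-442/4941
  seg 1: a=-3 b=-12013/9882 c=-884/1647 d=24631/88938
  seg 2: a=-4 b=15028/4941 c=19327/9882 d=-365/366
  seg 3: a=0 b=39145/9882 c=-5119/4941 d=1451/88938
  seg 4: a=3 b=-8965/4941 c=-2929/3294 d=2929/19764
S(1) = -7351/3294

Δ: Δ0=-1/2, Δ1=-1/3, Δ2=4, Δ3=1, Δ4=-3
row 1: diag=10, rhs=1; c'=3/10, d'=1/10
row 2: denom=8−3·3/10=71/10; d'=(26−3·1/10)/(71/10)=257/71
row 3: denom=8−1·10/71=558/71; d'=(-18−1·257/71)/(558/71)=-1535/558
row 4: denom=10−3·71/186=549/62; d'=(-24−3·-1535/558)/(549/62)=-2929/1647
back: M4=-2929/1647
back: M3=-1535/558−71/186·-2929/1647=-10238/4941
back: M2=257/71−10/71·-10238/4941=19327/4941
back: M1=1/10−3/10·19327/4941=-1768/1647
M: M0=0, M1=-1768/1647, M2=19327/4941, M3=-10238/4941, M4=-2929/1647, M5=0
seg 0: a=-2, c=M0/2=0, d=(M1−M0)/(6·2)=-442/4941, b=Δ0−h0·(2M0+M1)/6=-1405/9882
seg 1: a=-3, c=M1/2=-884/1647, d=(M2−M1)/(6·3)=24631/88938, b=Δ1−h1·(2M1+M2)/6=-12013/9882
seg 2: a=-4, c=M2/2=19327/9882, d=(M3−M2)/(6·1)=-365/366, b=Δ2−h2·(2M2+M3)/6=15028/4941
seg 3: a=0, c=M3/2=-5119/4941, d=(M4−M3)/(6·3)=1451/88938, b=Δ3−h3·(2M3+M4)/6=39145/9882
seg 4: a=3, c=M4/2=-2929/3294, d=(M5−M4)/(6·2)=2929/19764, b=Δ4−h4·(2M4+M5)/6=-8965/4941
t_q=1 → seg 0, τ=1; S=-2+-1405/9882·τ+0·τ²+-442/4941·τ³=-7351/3294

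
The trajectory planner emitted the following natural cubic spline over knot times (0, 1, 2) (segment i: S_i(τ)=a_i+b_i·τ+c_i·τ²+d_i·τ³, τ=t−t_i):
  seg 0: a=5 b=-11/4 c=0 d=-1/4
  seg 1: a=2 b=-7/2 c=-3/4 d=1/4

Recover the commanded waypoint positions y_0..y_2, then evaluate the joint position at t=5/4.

y_0=5 y_1=2 y_2=-2
S(5/4) = 277/256

y_0 = S_0(0) = a_0 = 5
y_1 = S_1(0) = a_1 = 2
y_2 = S_1(1) = -2
t_q=5/4 is in segment 1 (τ=1/4); S_1(τ)=277/256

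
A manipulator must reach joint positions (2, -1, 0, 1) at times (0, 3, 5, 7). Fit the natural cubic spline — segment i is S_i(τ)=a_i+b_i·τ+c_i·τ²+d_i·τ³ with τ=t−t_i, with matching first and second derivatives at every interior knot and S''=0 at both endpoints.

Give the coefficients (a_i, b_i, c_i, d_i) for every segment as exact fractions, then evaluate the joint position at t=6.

Δ: Δ0=-1, Δ1=1/2, Δ2=1/2
row 1: diag=10, rhs=9; c'=1/5, d'=9/10
row 2: denom=8−2·1/5=38/5; d'=(0−2·9/10)/(38/5)=-9/38
back: M2=-9/38
back: M1=9/10−1/5·-9/38=18/19
M: M0=0, M1=18/19, M2=-9/38, M3=0
seg 0: a=2, c=M0/2=0, d=(M1−M0)/(6·3)=1/19, b=Δ0−h0·(2M0+M1)/6=-28/19
seg 1: a=-1, c=M1/2=9/19, d=(M2−M1)/(6·2)=-15/152, b=Δ1−h1·(2M1+M2)/6=-1/19
seg 2: a=0, c=M2/2=-9/76, d=(M3−M2)/(6·2)=3/152, b=Δ2−h2·(2M2+M3)/6=25/38
t_q=6 → seg 2, τ=1; S=0+25/38·τ+-9/76·τ²+3/152·τ³=85/152

  seg 0: a=2 b=-28/19 c=0 d=1/19
  seg 1: a=-1 b=-1/19 c=9/19 d=-15/152
  seg 2: a=0 b=25/38 c=-9/76 d=3/152
S(6) = 85/152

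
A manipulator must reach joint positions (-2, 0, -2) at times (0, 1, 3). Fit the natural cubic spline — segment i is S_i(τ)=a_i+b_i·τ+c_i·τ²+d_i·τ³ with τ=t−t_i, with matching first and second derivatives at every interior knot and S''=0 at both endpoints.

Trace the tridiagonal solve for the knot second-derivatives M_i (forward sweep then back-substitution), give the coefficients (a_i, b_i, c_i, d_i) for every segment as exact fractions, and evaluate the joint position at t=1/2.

  seg 0: a=-2 b=5/2 c=0 d=-1/2
  seg 1: a=0 b=1 c=-3/2 d=1/4
S(1/2) = -13/16

Δ: Δ0=2, Δ1=-1
row 1: diag=6, rhs=-18; c'=1/3, d'=-3
back: M1=-3
M: M0=0, M1=-3, M2=0
seg 0: a=-2, c=M0/2=0, d=(M1−M0)/(6·1)=-1/2, b=Δ0−h0·(2M0+M1)/6=5/2
seg 1: a=0, c=M1/2=-3/2, d=(M2−M1)/(6·2)=1/4, b=Δ1−h1·(2M1+M2)/6=1
t_q=1/2 → seg 0, τ=1/2; S=-2+5/2·τ+0·τ²+-1/2·τ³=-13/16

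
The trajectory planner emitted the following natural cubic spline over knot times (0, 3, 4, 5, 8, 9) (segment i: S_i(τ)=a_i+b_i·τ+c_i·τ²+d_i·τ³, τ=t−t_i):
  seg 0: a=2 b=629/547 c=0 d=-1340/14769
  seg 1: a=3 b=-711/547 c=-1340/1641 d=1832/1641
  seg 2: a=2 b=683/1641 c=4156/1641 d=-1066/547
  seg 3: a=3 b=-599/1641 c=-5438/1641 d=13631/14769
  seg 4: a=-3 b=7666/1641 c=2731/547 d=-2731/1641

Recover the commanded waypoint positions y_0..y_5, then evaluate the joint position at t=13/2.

y_0=2 y_1=3 y_2=2 y_3=3 y_4=-3 y_5=5
S(13/2) = -8265/4376

y_0 = S_0(0) = a_0 = 2
y_1 = S_1(0) = a_1 = 3
y_2 = S_2(0) = a_2 = 2
y_3 = S_3(0) = a_3 = 3
y_4 = S_4(0) = a_4 = -3
y_5 = S_4(1) = 5
t_q=13/2 is in segment 3 (τ=3/2); S_3(τ)=-8265/4376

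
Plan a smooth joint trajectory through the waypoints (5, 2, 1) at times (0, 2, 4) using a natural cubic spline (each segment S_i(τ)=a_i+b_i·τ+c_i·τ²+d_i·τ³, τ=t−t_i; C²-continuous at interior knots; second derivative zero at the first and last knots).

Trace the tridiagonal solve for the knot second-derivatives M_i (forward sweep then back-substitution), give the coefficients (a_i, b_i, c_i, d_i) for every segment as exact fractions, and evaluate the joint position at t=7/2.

  seg 0: a=5 b=-7/4 c=0 d=1/16
  seg 1: a=2 b=-1 c=3/8 d=-1/16
S(7/2) = 145/128

Δ: Δ0=-3/2, Δ1=-1/2
row 1: diag=8, rhs=6; c'=1/4, d'=3/4
back: M1=3/4
M: M0=0, M1=3/4, M2=0
seg 0: a=5, c=M0/2=0, d=(M1−M0)/(6·2)=1/16, b=Δ0−h0·(2M0+M1)/6=-7/4
seg 1: a=2, c=M1/2=3/8, d=(M2−M1)/(6·2)=-1/16, b=Δ1−h1·(2M1+M2)/6=-1
t_q=7/2 → seg 1, τ=3/2; S=2+-1·τ+3/8·τ²+-1/16·τ³=145/128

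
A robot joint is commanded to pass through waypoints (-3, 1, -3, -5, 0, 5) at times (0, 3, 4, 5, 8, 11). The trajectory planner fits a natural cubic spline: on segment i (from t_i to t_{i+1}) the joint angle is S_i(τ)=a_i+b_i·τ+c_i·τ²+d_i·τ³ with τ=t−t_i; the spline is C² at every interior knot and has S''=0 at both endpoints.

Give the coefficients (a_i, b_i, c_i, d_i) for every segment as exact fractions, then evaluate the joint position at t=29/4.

Δ: Δ0=4/3, Δ1=-4, Δ2=-2, Δ3=5/3, Δ4=5/3
row 1: diag=8, rhs=-32; c'=1/8, d'=-4
row 2: denom=4−1·1/8=31/8; d'=(12−1·-4)/(31/8)=128/31
row 3: denom=8−1·8/31=240/31; d'=(22−1·128/31)/(240/31)=277/120
row 4: denom=12−3·31/80=867/80; d'=(0−3·277/120)/(867/80)=-554/867
back: M4=-554/867
back: M3=277/120−31/80·-554/867=2216/867
back: M2=128/31−8/31·2216/867=3008/867
back: M1=-4−1/8·3008/867=-3844/867
M: M0=0, M1=-3844/867, M2=3008/867, M3=2216/867, M4=-554/867, M5=0
seg 0: a=-3, c=M0/2=0, d=(M1−M0)/(6·3)=-1922/7803, b=Δ0−h0·(2M0+M1)/6=1026/289
seg 1: a=1, c=M1/2=-1922/867, d=(M2−M1)/(6·1)=1142/867, b=Δ1−h1·(2M1+M2)/6=-896/289
seg 2: a=-3, c=M2/2=1504/867, d=(M3−M2)/(6·1)=-44/289, b=Δ2−h2·(2M2+M3)/6=-3106/867
seg 3: a=-5, c=M3/2=1108/867, d=(M4−M3)/(6·3)=-1385/7803, b=Δ3−h3·(2M3+M4)/6=-494/867
seg 4: a=0, c=M4/2=-277/867, d=(M5−M4)/(6·3)=277/7803, b=Δ4−h4·(2M4+M5)/6=1999/867
t_q=29/4 → seg 3, τ=9/4; S=-5+-494/867·τ+1108/867·τ²+-1385/7803·τ³=-33923/18496

  seg 0: a=-3 b=1026/289 c=0 d=-1922/7803
  seg 1: a=1 b=-896/289 c=-1922/867 d=1142/867
  seg 2: a=-3 b=-3106/867 c=1504/867 d=-44/289
  seg 3: a=-5 b=-494/867 c=1108/867 d=-1385/7803
  seg 4: a=0 b=1999/867 c=-277/867 d=277/7803
S(29/4) = -33923/18496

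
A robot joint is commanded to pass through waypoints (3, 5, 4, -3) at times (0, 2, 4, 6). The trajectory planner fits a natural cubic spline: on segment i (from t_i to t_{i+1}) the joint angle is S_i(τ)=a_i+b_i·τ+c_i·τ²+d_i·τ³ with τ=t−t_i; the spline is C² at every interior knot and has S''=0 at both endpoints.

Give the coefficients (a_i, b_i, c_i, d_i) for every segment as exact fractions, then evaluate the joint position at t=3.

  seg 0: a=3 b=6/5 c=0 d=-1/20
  seg 1: a=5 b=3/5 c=-3/10 d=-1/8
  seg 2: a=4 b=-21/10 c=-21/20 d=7/40
S(3) = 207/40

Δ: Δ0=1, Δ1=-1/2, Δ2=-7/2
row 1: diag=8, rhs=-9; c'=1/4, d'=-9/8
row 2: denom=8−2·1/4=15/2; d'=(-18−2·-9/8)/(15/2)=-21/10
back: M2=-21/10
back: M1=-9/8−1/4·-21/10=-3/5
M: M0=0, M1=-3/5, M2=-21/10, M3=0
seg 0: a=3, c=M0/2=0, d=(M1−M0)/(6·2)=-1/20, b=Δ0−h0·(2M0+M1)/6=6/5
seg 1: a=5, c=M1/2=-3/10, d=(M2−M1)/(6·2)=-1/8, b=Δ1−h1·(2M1+M2)/6=3/5
seg 2: a=4, c=M2/2=-21/20, d=(M3−M2)/(6·2)=7/40, b=Δ2−h2·(2M2+M3)/6=-21/10
t_q=3 → seg 1, τ=1; S=5+3/5·τ+-3/10·τ²+-1/8·τ³=207/40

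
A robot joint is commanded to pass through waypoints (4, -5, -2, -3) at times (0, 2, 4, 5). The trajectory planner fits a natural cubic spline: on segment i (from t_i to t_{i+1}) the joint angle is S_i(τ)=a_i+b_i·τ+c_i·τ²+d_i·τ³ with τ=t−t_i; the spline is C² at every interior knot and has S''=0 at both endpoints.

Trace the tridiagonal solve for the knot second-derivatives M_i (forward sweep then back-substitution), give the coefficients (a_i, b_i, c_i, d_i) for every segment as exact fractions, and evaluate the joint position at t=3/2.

  seg 0: a=4 b=-70/11 c=0 d=41/88
  seg 1: a=-5 b=-17/22 c=123/44 d=-73/88
  seg 2: a=-2 b=5/11 c=-24/11 d=8/11
S(3/2) = -2797/704

Δ: Δ0=-9/2, Δ1=3/2, Δ2=-1
row 1: diag=8, rhs=36; c'=1/4, d'=9/2
row 2: denom=6−2·1/4=11/2; d'=(-15−2·9/2)/(11/2)=-48/11
back: M2=-48/11
back: M1=9/2−1/4·-48/11=123/22
M: M0=0, M1=123/22, M2=-48/11, M3=0
seg 0: a=4, c=M0/2=0, d=(M1−M0)/(6·2)=41/88, b=Δ0−h0·(2M0+M1)/6=-70/11
seg 1: a=-5, c=M1/2=123/44, d=(M2−M1)/(6·2)=-73/88, b=Δ1−h1·(2M1+M2)/6=-17/22
seg 2: a=-2, c=M2/2=-24/11, d=(M3−M2)/(6·1)=8/11, b=Δ2−h2·(2M2+M3)/6=5/11
t_q=3/2 → seg 0, τ=3/2; S=4+-70/11·τ+0·τ²+41/88·τ³=-2797/704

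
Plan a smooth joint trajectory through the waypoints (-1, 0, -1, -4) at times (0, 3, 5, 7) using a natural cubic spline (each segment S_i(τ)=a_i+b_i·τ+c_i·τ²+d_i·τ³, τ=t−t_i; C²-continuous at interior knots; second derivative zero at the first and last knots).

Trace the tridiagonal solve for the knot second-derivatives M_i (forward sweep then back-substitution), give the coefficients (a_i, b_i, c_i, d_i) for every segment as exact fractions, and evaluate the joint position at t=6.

  seg 0: a=-1 b=59/114 c=0 d=-7/342
  seg 1: a=0 b=-2/57 c=-7/38 d=-11/456
  seg 2: a=-1 b=-121/114 c=-25/76 d=25/456
S(6) = -355/152

Δ: Δ0=1/3, Δ1=-1/2, Δ2=-3/2
row 1: diag=10, rhs=-5; c'=1/5, d'=-1/2
row 2: denom=8−2·1/5=38/5; d'=(-6−2·-1/2)/(38/5)=-25/38
back: M2=-25/38
back: M1=-1/2−1/5·-25/38=-7/19
M: M0=0, M1=-7/19, M2=-25/38, M3=0
seg 0: a=-1, c=M0/2=0, d=(M1−M0)/(6·3)=-7/342, b=Δ0−h0·(2M0+M1)/6=59/114
seg 1: a=0, c=M1/2=-7/38, d=(M2−M1)/(6·2)=-11/456, b=Δ1−h1·(2M1+M2)/6=-2/57
seg 2: a=-1, c=M2/2=-25/76, d=(M3−M2)/(6·2)=25/456, b=Δ2−h2·(2M2+M3)/6=-121/114
t_q=6 → seg 2, τ=1; S=-1+-121/114·τ+-25/76·τ²+25/456·τ³=-355/152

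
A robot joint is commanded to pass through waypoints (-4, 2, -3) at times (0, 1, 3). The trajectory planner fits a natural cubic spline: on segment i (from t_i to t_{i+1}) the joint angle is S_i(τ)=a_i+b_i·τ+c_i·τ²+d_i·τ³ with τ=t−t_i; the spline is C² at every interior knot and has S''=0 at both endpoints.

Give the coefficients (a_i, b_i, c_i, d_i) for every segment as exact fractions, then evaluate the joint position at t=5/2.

  seg 0: a=-4 b=89/12 c=0 d=-17/12
  seg 1: a=2 b=19/6 c=-17/4 d=17/24
S(5/2) = -27/64

Δ: Δ0=6, Δ1=-5/2
row 1: diag=6, rhs=-51; c'=1/3, d'=-17/2
back: M1=-17/2
M: M0=0, M1=-17/2, M2=0
seg 0: a=-4, c=M0/2=0, d=(M1−M0)/(6·1)=-17/12, b=Δ0−h0·(2M0+M1)/6=89/12
seg 1: a=2, c=M1/2=-17/4, d=(M2−M1)/(6·2)=17/24, b=Δ1−h1·(2M1+M2)/6=19/6
t_q=5/2 → seg 1, τ=3/2; S=2+19/6·τ+-17/4·τ²+17/24·τ³=-27/64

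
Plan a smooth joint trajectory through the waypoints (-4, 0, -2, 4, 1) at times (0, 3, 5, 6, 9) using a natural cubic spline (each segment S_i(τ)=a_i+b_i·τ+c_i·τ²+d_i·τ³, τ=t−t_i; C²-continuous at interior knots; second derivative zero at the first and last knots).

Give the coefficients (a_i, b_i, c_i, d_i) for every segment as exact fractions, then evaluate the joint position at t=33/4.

Δ: Δ0=4/3, Δ1=-1, Δ2=6, Δ3=-1
row 1: diag=10, rhs=-14; c'=1/5, d'=-7/5
row 2: denom=6−2·1/5=28/5; d'=(42−2·-7/5)/(28/5)=8
row 3: denom=8−1·5/28=219/28; d'=(-42−1·8)/(219/28)=-1400/219
back: M3=-1400/219
back: M2=8−5/28·-1400/219=2002/219
back: M1=-7/5−1/5·2002/219=-707/219
M: M0=0, M1=-707/219, M2=2002/219, M3=-1400/219, M4=0
seg 0: a=-4, c=M0/2=0, d=(M1−M0)/(6·3)=-707/3942, b=Δ0−h0·(2M0+M1)/6=1291/438
seg 1: a=0, c=M1/2=-707/438, d=(M2−M1)/(6·2)=301/292, b=Δ1−h1·(2M1+M2)/6=-415/219
seg 2: a=-2, c=M2/2=1001/219, d=(M3−M2)/(6·1)=-189/73, b=Δ2−h2·(2M2+M3)/6=880/219
seg 3: a=4, c=M3/2=-700/219, d=(M4−M3)/(6·3)=700/1971, b=Δ3−h3·(2M3+M4)/6=1181/219
t_q=33/4 → seg 3, τ=9/4; S=4+1181/219·τ+-700/219·τ²+700/1971·τ³=4669/1168

  seg 0: a=-4 b=1291/438 c=0 d=-707/3942
  seg 1: a=0 b=-415/219 c=-707/438 d=301/292
  seg 2: a=-2 b=880/219 c=1001/219 d=-189/73
  seg 3: a=4 b=1181/219 c=-700/219 d=700/1971
S(33/4) = 4669/1168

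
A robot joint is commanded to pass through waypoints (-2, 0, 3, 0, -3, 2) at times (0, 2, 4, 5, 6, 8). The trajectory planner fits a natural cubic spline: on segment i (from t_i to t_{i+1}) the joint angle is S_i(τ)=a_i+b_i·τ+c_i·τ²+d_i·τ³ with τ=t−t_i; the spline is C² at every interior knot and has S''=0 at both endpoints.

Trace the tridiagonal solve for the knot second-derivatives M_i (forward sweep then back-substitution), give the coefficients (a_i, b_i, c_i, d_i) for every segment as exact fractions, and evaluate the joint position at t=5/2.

  seg 0: a=-2 b=110/241 c=0 d=131/964
  seg 1: a=0 b=503/241 c=393/482 d=-1069/1928
  seg 2: a=3 b=-629/482 c=-2421/964 d=787/964
  seg 3: a=0 b=-3739/964 c=-15/241 d=907/964
  seg 4: a=-3 b=-569/482 c=2661/964 d=-887/1928
S(5/2) = 18171/15424

Δ: Δ0=1, Δ1=3/2, Δ2=-3, Δ3=-3, Δ4=5/2
row 1: diag=8, rhs=3; c'=1/4, d'=3/8
row 2: denom=6−2·1/4=11/2; d'=(-27−2·3/8)/(11/2)=-111/22
row 3: denom=4−1·2/11=42/11; d'=(0−1·-111/22)/(42/11)=37/28
row 4: denom=6−1·11/42=241/42; d'=(33−1·37/28)/(241/42)=2661/482
back: M4=2661/482
back: M3=37/28−11/42·2661/482=-30/241
back: M2=-111/22−2/11·-30/241=-2421/482
back: M1=3/8−1/4·-2421/482=393/241
M: M0=0, M1=393/241, M2=-2421/482, M3=-30/241, M4=2661/482, M5=0
seg 0: a=-2, c=M0/2=0, d=(M1−M0)/(6·2)=131/964, b=Δ0−h0·(2M0+M1)/6=110/241
seg 1: a=0, c=M1/2=393/482, d=(M2−M1)/(6·2)=-1069/1928, b=Δ1−h1·(2M1+M2)/6=503/241
seg 2: a=3, c=M2/2=-2421/964, d=(M3−M2)/(6·1)=787/964, b=Δ2−h2·(2M2+M3)/6=-629/482
seg 3: a=0, c=M3/2=-15/241, d=(M4−M3)/(6·1)=907/964, b=Δ3−h3·(2M3+M4)/6=-3739/964
seg 4: a=-3, c=M4/2=2661/964, d=(M5−M4)/(6·2)=-887/1928, b=Δ4−h4·(2M4+M5)/6=-569/482
t_q=5/2 → seg 1, τ=1/2; S=0+503/241·τ+393/482·τ²+-1069/1928·τ³=18171/15424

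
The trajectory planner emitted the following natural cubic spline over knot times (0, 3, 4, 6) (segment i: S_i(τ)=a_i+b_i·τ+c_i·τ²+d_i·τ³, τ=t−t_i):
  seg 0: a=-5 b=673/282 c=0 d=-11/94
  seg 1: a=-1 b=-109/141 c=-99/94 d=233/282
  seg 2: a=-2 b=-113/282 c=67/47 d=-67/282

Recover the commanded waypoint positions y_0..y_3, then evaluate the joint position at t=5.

y_0 = S_0(0) = a_0 = -5
y_1 = S_1(0) = a_1 = -1
y_2 = S_2(0) = a_2 = -2
y_3 = S_2(2) = 1
t_q=5 is in segment 2 (τ=1); S_2(τ)=-57/47

y_0=-5 y_1=-1 y_2=-2 y_3=1
S(5) = -57/47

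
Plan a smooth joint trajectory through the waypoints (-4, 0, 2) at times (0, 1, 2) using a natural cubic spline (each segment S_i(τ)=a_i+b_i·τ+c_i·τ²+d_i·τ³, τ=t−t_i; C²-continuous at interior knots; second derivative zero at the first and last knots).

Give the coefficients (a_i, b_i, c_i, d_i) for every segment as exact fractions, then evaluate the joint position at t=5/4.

Δ: Δ0=4, Δ1=2
row 1: diag=4, rhs=-12; c'=1/4, d'=-3
back: M1=-3
M: M0=0, M1=-3, M2=0
seg 0: a=-4, c=M0/2=0, d=(M1−M0)/(6·1)=-1/2, b=Δ0−h0·(2M0+M1)/6=9/2
seg 1: a=0, c=M1/2=-3/2, d=(M2−M1)/(6·1)=1/2, b=Δ1−h1·(2M1+M2)/6=3
t_q=5/4 → seg 1, τ=1/4; S=0+3·τ+-3/2·τ²+1/2·τ³=85/128

  seg 0: a=-4 b=9/2 c=0 d=-1/2
  seg 1: a=0 b=3 c=-3/2 d=1/2
S(5/4) = 85/128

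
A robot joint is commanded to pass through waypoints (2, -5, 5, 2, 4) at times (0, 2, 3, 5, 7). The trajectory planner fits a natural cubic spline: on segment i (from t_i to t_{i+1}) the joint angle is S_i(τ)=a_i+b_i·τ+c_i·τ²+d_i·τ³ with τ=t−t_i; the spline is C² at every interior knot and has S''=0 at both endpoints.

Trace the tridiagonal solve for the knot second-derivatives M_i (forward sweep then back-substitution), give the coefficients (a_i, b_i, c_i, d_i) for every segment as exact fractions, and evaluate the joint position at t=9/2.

  seg 0: a=2 b=-1139/128 c=0 d=691/512
  seg 1: a=-5 b=467/64 c=2073/256 d=-1381/256
  seg 2: a=5 b=1871/256 c=-1035/128 d=1885/1024
  seg 3: a=2 b=-377/128 c=1515/512 d=-505/1024
S(9/2) = 32623/8192

Δ: Δ0=-7/2, Δ1=10, Δ2=-3/2, Δ3=1
row 1: diag=6, rhs=81; c'=1/6, d'=27/2
row 2: denom=6−1·1/6=35/6; d'=(-69−1·27/2)/(35/6)=-99/7
row 3: denom=8−2·12/35=256/35; d'=(15−2·-99/7)/(256/35)=1515/256
back: M3=1515/256
back: M2=-99/7−12/35·1515/256=-1035/64
back: M1=27/2−1/6·-1035/64=2073/128
M: M0=0, M1=2073/128, M2=-1035/64, M3=1515/256, M4=0
seg 0: a=2, c=M0/2=0, d=(M1−M0)/(6·2)=691/512, b=Δ0−h0·(2M0+M1)/6=-1139/128
seg 1: a=-5, c=M1/2=2073/256, d=(M2−M1)/(6·1)=-1381/256, b=Δ1−h1·(2M1+M2)/6=467/64
seg 2: a=5, c=M2/2=-1035/128, d=(M3−M2)/(6·2)=1885/1024, b=Δ2−h2·(2M2+M3)/6=1871/256
seg 3: a=2, c=M3/2=1515/512, d=(M4−M3)/(6·2)=-505/1024, b=Δ3−h3·(2M3+M4)/6=-377/128
t_q=9/2 → seg 2, τ=3/2; S=5+1871/256·τ+-1035/128·τ²+1885/1024·τ³=32623/8192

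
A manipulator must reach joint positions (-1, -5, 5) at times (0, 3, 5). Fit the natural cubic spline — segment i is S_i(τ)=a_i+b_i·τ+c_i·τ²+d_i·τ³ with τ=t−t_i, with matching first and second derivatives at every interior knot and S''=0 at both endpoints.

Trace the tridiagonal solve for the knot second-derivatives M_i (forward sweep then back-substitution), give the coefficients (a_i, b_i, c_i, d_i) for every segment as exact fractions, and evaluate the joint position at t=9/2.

Δ: Δ0=-4/3, Δ1=5
row 1: diag=10, rhs=38; c'=1/5, d'=19/5
back: M1=19/5
M: M0=0, M1=19/5, M2=0
seg 0: a=-1, c=M0/2=0, d=(M1−M0)/(6·3)=19/90, b=Δ0−h0·(2M0+M1)/6=-97/30
seg 1: a=-5, c=M1/2=19/10, d=(M2−M1)/(6·2)=-19/60, b=Δ1−h1·(2M1+M2)/6=37/15
t_q=9/2 → seg 1, τ=3/2; S=-5+37/15·τ+19/10·τ²+-19/60·τ³=61/32

  seg 0: a=-1 b=-97/30 c=0 d=19/90
  seg 1: a=-5 b=37/15 c=19/10 d=-19/60
S(9/2) = 61/32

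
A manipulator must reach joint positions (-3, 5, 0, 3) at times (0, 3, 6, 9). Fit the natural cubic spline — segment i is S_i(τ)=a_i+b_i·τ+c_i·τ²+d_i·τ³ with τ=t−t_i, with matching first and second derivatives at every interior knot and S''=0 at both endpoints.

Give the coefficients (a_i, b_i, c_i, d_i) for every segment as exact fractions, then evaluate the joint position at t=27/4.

  seg 0: a=-3 b=4 c=0 d=-4/27
  seg 1: a=5 b=0 c=-4/3 d=7/27
  seg 2: a=0 b=-1 c=1 d=-1/9
S(27/4) = -15/64

Δ: Δ0=8/3, Δ1=-5/3, Δ2=1
row 1: diag=12, rhs=-26; c'=1/4, d'=-13/6
row 2: denom=12−3·1/4=45/4; d'=(16−3·-13/6)/(45/4)=2
back: M2=2
back: M1=-13/6−1/4·2=-8/3
M: M0=0, M1=-8/3, M2=2, M3=0
seg 0: a=-3, c=M0/2=0, d=(M1−M0)/(6·3)=-4/27, b=Δ0−h0·(2M0+M1)/6=4
seg 1: a=5, c=M1/2=-4/3, d=(M2−M1)/(6·3)=7/27, b=Δ1−h1·(2M1+M2)/6=0
seg 2: a=0, c=M2/2=1, d=(M3−M2)/(6·3)=-1/9, b=Δ2−h2·(2M2+M3)/6=-1
t_q=27/4 → seg 2, τ=3/4; S=0+-1·τ+1·τ²+-1/9·τ³=-15/64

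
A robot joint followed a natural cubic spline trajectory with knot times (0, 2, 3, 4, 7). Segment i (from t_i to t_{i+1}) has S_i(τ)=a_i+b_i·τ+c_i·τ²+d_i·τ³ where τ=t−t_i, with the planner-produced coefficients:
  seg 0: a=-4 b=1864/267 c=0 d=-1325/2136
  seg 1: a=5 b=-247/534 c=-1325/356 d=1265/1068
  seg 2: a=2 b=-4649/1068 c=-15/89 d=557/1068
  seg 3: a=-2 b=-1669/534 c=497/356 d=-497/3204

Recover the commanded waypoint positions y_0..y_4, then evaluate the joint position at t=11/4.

y_0 = S_0(0) = a_0 = -4
y_1 = S_1(0) = a_1 = 5
y_2 = S_2(0) = a_2 = 2
y_3 = S_3(0) = a_3 = -2
y_4 = S_3(3) = -3
t_q=11/4 is in segment 1 (τ=3/4); S_1(τ)=69701/22784

y_0=-4 y_1=5 y_2=2 y_3=-2 y_4=-3
S(11/4) = 69701/22784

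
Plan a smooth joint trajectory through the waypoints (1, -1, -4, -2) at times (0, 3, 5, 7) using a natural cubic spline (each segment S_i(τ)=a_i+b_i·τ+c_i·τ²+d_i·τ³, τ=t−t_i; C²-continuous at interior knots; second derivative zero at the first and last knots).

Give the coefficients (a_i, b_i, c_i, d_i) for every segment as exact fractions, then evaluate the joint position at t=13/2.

Δ: Δ0=-2/3, Δ1=-3/2, Δ2=1
row 1: diag=10, rhs=-5; c'=1/5, d'=-1/2
row 2: denom=8−2·1/5=38/5; d'=(15−2·-1/2)/(38/5)=40/19
back: M2=40/19
back: M1=-1/2−1/5·40/19=-35/38
M: M0=0, M1=-35/38, M2=40/19, M3=0
seg 0: a=1, c=M0/2=0, d=(M1−M0)/(6·3)=-35/684, b=Δ0−h0·(2M0+M1)/6=-47/228
seg 1: a=-1, c=M1/2=-35/76, d=(M2−M1)/(6·2)=115/456, b=Δ1−h1·(2M1+M2)/6=-181/114
seg 2: a=-4, c=M2/2=20/19, d=(M3−M2)/(6·2)=-10/57, b=Δ2−h2·(2M2+M3)/6=-23/57
t_q=13/2 → seg 2, τ=3/2; S=-4+-23/57·τ+20/19·τ²+-10/57·τ³=-215/76

  seg 0: a=1 b=-47/228 c=0 d=-35/684
  seg 1: a=-1 b=-181/114 c=-35/76 d=115/456
  seg 2: a=-4 b=-23/57 c=20/19 d=-10/57
S(13/2) = -215/76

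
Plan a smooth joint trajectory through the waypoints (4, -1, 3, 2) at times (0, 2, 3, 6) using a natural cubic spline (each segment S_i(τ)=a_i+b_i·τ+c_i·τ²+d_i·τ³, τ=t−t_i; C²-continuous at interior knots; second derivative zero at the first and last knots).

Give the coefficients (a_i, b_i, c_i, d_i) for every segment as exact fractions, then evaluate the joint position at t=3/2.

Δ: Δ0=-5/2, Δ1=4, Δ2=-1/3
row 1: diag=6, rhs=39; c'=1/6, d'=13/2
row 2: denom=8−1·1/6=47/6; d'=(-26−1·13/2)/(47/6)=-195/47
back: M2=-195/47
back: M1=13/2−1/6·-195/47=338/47
M: M0=0, M1=338/47, M2=-195/47, M3=0
seg 0: a=4, c=M0/2=0, d=(M1−M0)/(6·2)=169/282, b=Δ0−h0·(2M0+M1)/6=-1381/282
seg 1: a=-1, c=M1/2=169/47, d=(M2−M1)/(6·1)=-533/282, b=Δ1−h1·(2M1+M2)/6=647/282
seg 2: a=3, c=M2/2=-195/94, d=(M3−M2)/(6·3)=65/282, b=Δ2−h2·(2M2+M3)/6=538/141
t_q=3/2 → seg 0, τ=3/2; S=4+-1381/282·τ+0·τ²+169/282·τ³=-995/752

  seg 0: a=4 b=-1381/282 c=0 d=169/282
  seg 1: a=-1 b=647/282 c=169/47 d=-533/282
  seg 2: a=3 b=538/141 c=-195/94 d=65/282
S(3/2) = -995/752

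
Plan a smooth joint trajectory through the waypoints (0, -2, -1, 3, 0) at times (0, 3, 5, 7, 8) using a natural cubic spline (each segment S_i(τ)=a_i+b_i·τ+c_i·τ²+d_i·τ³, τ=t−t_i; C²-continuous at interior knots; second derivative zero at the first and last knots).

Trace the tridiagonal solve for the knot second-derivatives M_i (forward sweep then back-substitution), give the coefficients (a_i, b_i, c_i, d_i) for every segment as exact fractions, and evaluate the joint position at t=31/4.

  seg 0: a=0 b=-119/156 c=0 d=5/468
  seg 1: a=-2 b=-37/78 c=5/52 d=61/312
  seg 2: a=-1 b=88/39 c=33/26 d=-109/156
  seg 3: a=3 b=-41/39 c=-38/13 d=38/39
S(31/4) = 407/416

Δ: Δ0=-2/3, Δ1=1/2, Δ2=2, Δ3=-3
row 1: diag=10, rhs=7; c'=1/5, d'=7/10
row 2: denom=8−2·1/5=38/5; d'=(9−2·7/10)/(38/5)=1
row 3: denom=6−2·5/19=104/19; d'=(-30−2·1)/(104/19)=-76/13
back: M3=-76/13
back: M2=1−5/19·-76/13=33/13
back: M1=7/10−1/5·33/13=5/26
M: M0=0, M1=5/26, M2=33/13, M3=-76/13, M4=0
seg 0: a=0, c=M0/2=0, d=(M1−M0)/(6·3)=5/468, b=Δ0−h0·(2M0+M1)/6=-119/156
seg 1: a=-2, c=M1/2=5/52, d=(M2−M1)/(6·2)=61/312, b=Δ1−h1·(2M1+M2)/6=-37/78
seg 2: a=-1, c=M2/2=33/26, d=(M3−M2)/(6·2)=-109/156, b=Δ2−h2·(2M2+M3)/6=88/39
seg 3: a=3, c=M3/2=-38/13, d=(M4−M3)/(6·1)=38/39, b=Δ3−h3·(2M3+M4)/6=-41/39
t_q=31/4 → seg 3, τ=3/4; S=3+-41/39·τ+-38/13·τ²+38/39·τ³=407/416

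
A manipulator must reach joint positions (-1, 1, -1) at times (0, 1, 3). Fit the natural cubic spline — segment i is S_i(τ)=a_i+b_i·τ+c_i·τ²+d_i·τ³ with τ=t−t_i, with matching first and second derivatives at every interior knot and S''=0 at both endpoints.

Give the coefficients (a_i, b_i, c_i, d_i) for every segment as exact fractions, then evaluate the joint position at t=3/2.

  seg 0: a=-1 b=5/2 c=0 d=-1/2
  seg 1: a=1 b=1 c=-3/2 d=1/4
S(3/2) = 37/32

Δ: Δ0=2, Δ1=-1
row 1: diag=6, rhs=-18; c'=1/3, d'=-3
back: M1=-3
M: M0=0, M1=-3, M2=0
seg 0: a=-1, c=M0/2=0, d=(M1−M0)/(6·1)=-1/2, b=Δ0−h0·(2M0+M1)/6=5/2
seg 1: a=1, c=M1/2=-3/2, d=(M2−M1)/(6·2)=1/4, b=Δ1−h1·(2M1+M2)/6=1
t_q=3/2 → seg 1, τ=1/2; S=1+1·τ+-3/2·τ²+1/4·τ³=37/32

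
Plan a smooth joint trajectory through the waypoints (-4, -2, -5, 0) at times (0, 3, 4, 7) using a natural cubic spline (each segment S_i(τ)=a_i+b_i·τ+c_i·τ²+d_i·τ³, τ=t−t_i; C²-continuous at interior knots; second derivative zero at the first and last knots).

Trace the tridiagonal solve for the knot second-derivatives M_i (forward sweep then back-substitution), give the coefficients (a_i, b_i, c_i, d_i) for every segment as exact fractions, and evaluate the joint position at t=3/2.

  seg 0: a=-4 b=16/7 c=0 d=-34/189
  seg 1: a=-2 b=-18/7 c=-34/21 d=25/21
  seg 2: a=-5 b=-47/21 c=41/21 d=-41/189
S(3/2) = -33/28

Δ: Δ0=2/3, Δ1=-3, Δ2=5/3
row 1: diag=8, rhs=-22; c'=1/8, d'=-11/4
row 2: denom=8−1·1/8=63/8; d'=(28−1·-11/4)/(63/8)=82/21
back: M2=82/21
back: M1=-11/4−1/8·82/21=-68/21
M: M0=0, M1=-68/21, M2=82/21, M3=0
seg 0: a=-4, c=M0/2=0, d=(M1−M0)/(6·3)=-34/189, b=Δ0−h0·(2M0+M1)/6=16/7
seg 1: a=-2, c=M1/2=-34/21, d=(M2−M1)/(6·1)=25/21, b=Δ1−h1·(2M1+M2)/6=-18/7
seg 2: a=-5, c=M2/2=41/21, d=(M3−M2)/(6·3)=-41/189, b=Δ2−h2·(2M2+M3)/6=-47/21
t_q=3/2 → seg 0, τ=3/2; S=-4+16/7·τ+0·τ²+-34/189·τ³=-33/28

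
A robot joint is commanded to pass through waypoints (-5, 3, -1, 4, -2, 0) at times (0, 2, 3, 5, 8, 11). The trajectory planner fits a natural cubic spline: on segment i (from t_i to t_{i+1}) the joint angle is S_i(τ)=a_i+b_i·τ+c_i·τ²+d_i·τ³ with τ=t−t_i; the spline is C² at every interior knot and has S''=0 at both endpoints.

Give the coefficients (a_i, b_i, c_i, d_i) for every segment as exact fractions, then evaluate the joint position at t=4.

Δ: Δ0=4, Δ1=-4, Δ2=5/2, Δ3=-2, Δ4=2/3
row 1: diag=6, rhs=-48; c'=1/6, d'=-8
row 2: denom=6−1·1/6=35/6; d'=(39−1·-8)/(35/6)=282/35
row 3: denom=10−2·12/35=326/35; d'=(-27−2·282/35)/(326/35)=-1509/326
row 4: denom=12−3·105/326=3597/326; d'=(16−3·-1509/326)/(3597/326)=9743/3597
back: M4=9743/3597
back: M3=-1509/326−105/326·9743/3597=-6596/1199
back: M2=282/35−12/35·-6596/1199=11922/1199
back: M1=-8−1/6·11922/1199=-11579/1199
M: M0=0, M1=-11579/1199, M2=11922/1199, M3=-6596/1199, M4=9743/3597, M5=0
seg 0: a=-5, c=M0/2=0, d=(M1−M0)/(6·2)=-11579/14388, b=Δ0−h0·(2M0+M1)/6=25967/3597
seg 1: a=3, c=M1/2=-11579/2398, d=(M2−M1)/(6·1)=23501/7194, b=Δ1−h1·(2M1+M2)/6=-8770/3597
seg 2: a=-1, c=M2/2=5961/1199, d=(M3−M2)/(6·2)=-9259/7194, b=Δ2−h2·(2M2+M3)/6=-1501/654
seg 3: a=4, c=M3/2=-3298/1199, d=(M4−M3)/(6·3)=29531/64746, b=Δ3−h3·(2M3+M4)/6=15445/7194
seg 4: a=-2, c=M4/2=9743/7194, d=(M5−M4)/(6·3)=-9743/64746, b=Δ4−h4·(2M4+M5)/6=-7345/3597
t_q=4 → seg 2, τ=1; S=-1+-1501/654·τ+5961/1199·τ²+-9259/7194·τ³=467/1199

  seg 0: a=-5 b=25967/3597 c=0 d=-11579/14388
  seg 1: a=3 b=-8770/3597 c=-11579/2398 d=23501/7194
  seg 2: a=-1 b=-1501/654 c=5961/1199 d=-9259/7194
  seg 3: a=4 b=15445/7194 c=-3298/1199 d=29531/64746
  seg 4: a=-2 b=-7345/3597 c=9743/7194 d=-9743/64746
S(4) = 467/1199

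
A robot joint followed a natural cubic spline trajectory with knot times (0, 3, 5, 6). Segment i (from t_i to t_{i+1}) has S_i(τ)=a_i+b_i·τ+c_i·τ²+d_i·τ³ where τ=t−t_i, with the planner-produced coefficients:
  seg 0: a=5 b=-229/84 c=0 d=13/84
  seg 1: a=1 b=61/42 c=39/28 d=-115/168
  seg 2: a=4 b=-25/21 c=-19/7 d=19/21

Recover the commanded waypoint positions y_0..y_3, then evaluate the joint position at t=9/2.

y_0=5 y_1=1 y_2=4 y_3=1
S(9/2) = 1793/448

y_0 = S_0(0) = a_0 = 5
y_1 = S_1(0) = a_1 = 1
y_2 = S_2(0) = a_2 = 4
y_3 = S_2(1) = 1
t_q=9/2 is in segment 1 (τ=3/2); S_1(τ)=1793/448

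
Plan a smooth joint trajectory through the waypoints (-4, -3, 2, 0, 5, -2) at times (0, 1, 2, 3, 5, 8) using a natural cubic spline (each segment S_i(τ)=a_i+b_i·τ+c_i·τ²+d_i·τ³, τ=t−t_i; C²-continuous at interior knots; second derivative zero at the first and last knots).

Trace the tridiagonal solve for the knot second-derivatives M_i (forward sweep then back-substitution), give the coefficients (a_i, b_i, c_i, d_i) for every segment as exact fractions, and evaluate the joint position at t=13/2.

Δ: Δ0=1, Δ1=5, Δ2=-2, Δ3=5/2, Δ4=-7/3
row 1: diag=4, rhs=24; c'=1/4, d'=6
row 2: denom=4−1·1/4=15/4; d'=(-42−1·6)/(15/4)=-64/5
row 3: denom=6−1·4/15=86/15; d'=(27−1·-64/5)/(86/15)=597/86
row 4: denom=10−2·15/43=400/43; d'=(-29−2·597/86)/(400/43)=-461/100
back: M4=-461/100
back: M3=597/86−15/43·-461/100=171/20
back: M2=-64/5−4/15·171/20=-377/25
back: M1=6−1/4·-377/25=977/100
M: M0=0, M1=977/100, M2=-377/25, M3=171/20, M4=-461/100, M5=0
seg 0: a=-4, c=M0/2=0, d=(M1−M0)/(6·1)=977/600, b=Δ0−h0·(2M0+M1)/6=-377/600
seg 1: a=-3, c=M1/2=977/200, d=(M2−M1)/(6·1)=-497/120, b=Δ1−h1·(2M1+M2)/6=1277/300
seg 2: a=2, c=M2/2=-377/50, d=(M3−M2)/(6·1)=2363/600, b=Δ2−h2·(2M2+M3)/6=961/600
seg 3: a=0, c=M3/2=171/40, d=(M4−M3)/(6·2)=-329/300, b=Δ3−h3·(2M3+M4)/6=-499/300
seg 4: a=5, c=M4/2=-461/200, d=(M5−M4)/(6·3)=461/1800, b=Δ4−h4·(2M4+M5)/6=683/300
t_q=13/2 → seg 4, τ=3/2; S=5+683/300·τ+-461/200·τ²+461/1800·τ³=6549/1600

  seg 0: a=-4 b=-377/600 c=0 d=977/600
  seg 1: a=-3 b=1277/300 c=977/200 d=-497/120
  seg 2: a=2 b=961/600 c=-377/50 d=2363/600
  seg 3: a=0 b=-499/300 c=171/40 d=-329/300
  seg 4: a=5 b=683/300 c=-461/200 d=461/1800
S(13/2) = 6549/1600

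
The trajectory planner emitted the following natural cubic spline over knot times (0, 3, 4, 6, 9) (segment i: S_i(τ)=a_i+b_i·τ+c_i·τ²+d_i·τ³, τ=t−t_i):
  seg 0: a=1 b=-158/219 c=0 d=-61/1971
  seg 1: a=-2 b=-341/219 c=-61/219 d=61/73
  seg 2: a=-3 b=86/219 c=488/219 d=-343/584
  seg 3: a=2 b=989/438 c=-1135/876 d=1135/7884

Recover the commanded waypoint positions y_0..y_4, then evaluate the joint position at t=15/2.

y_0=1 y_1=-2 y_2=-3 y_3=2 y_4=1
S(15/2) = 6909/2336

y_0 = S_0(0) = a_0 = 1
y_1 = S_1(0) = a_1 = -2
y_2 = S_2(0) = a_2 = -3
y_3 = S_3(0) = a_3 = 2
y_4 = S_3(3) = 1
t_q=15/2 is in segment 3 (τ=3/2); S_3(τ)=6909/2336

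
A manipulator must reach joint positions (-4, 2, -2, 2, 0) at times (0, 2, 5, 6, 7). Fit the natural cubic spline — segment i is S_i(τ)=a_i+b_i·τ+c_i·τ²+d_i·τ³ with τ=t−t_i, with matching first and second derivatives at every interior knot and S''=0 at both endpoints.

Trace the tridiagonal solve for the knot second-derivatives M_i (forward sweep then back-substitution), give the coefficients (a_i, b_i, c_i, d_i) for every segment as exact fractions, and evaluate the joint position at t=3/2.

  seg 0: a=-4 b=1882/411 c=0 d=-649/1644
  seg 1: a=2 b=-65/411 c=-649/274 d=1625/2466
  seg 2: a=-2 b=2813/822 c=488/137 d=-2453/822
  seg 3: a=2 b=655/411 c=-1477/274 d=1477/822
S(3/2) = 6735/4384

Δ: Δ0=3, Δ1=-4/3, Δ2=4, Δ3=-2
row 1: diag=10, rhs=-26; c'=3/10, d'=-13/5
row 2: denom=8−3·3/10=71/10; d'=(32−3·-13/5)/(71/10)=398/71
row 3: denom=4−1·10/71=274/71; d'=(-36−1·398/71)/(274/71)=-1477/137
back: M3=-1477/137
back: M2=398/71−10/71·-1477/137=976/137
back: M1=-13/5−3/10·976/137=-649/137
M: M0=0, M1=-649/137, M2=976/137, M3=-1477/137, M4=0
seg 0: a=-4, c=M0/2=0, d=(M1−M0)/(6·2)=-649/1644, b=Δ0−h0·(2M0+M1)/6=1882/411
seg 1: a=2, c=M1/2=-649/274, d=(M2−M1)/(6·3)=1625/2466, b=Δ1−h1·(2M1+M2)/6=-65/411
seg 2: a=-2, c=M2/2=488/137, d=(M3−M2)/(6·1)=-2453/822, b=Δ2−h2·(2M2+M3)/6=2813/822
seg 3: a=2, c=M3/2=-1477/274, d=(M4−M3)/(6·1)=1477/822, b=Δ3−h3·(2M3+M4)/6=655/411
t_q=3/2 → seg 0, τ=3/2; S=-4+1882/411·τ+0·τ²+-649/1644·τ³=6735/4384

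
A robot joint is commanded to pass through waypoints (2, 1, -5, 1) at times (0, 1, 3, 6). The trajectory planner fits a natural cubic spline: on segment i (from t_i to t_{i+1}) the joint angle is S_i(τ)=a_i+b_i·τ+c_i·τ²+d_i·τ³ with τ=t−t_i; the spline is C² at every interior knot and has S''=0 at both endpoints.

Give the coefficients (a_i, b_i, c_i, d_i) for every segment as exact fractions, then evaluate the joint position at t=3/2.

  seg 0: a=2 b=-13/28 c=0 d=-15/28
  seg 1: a=1 b=-29/14 c=-45/28 d=4/7
  seg 2: a=-5 b=-23/14 c=51/28 d=-17/84
S(3/2) = -41/112

Δ: Δ0=-1, Δ1=-3, Δ2=2
row 1: diag=6, rhs=-12; c'=1/3, d'=-2
row 2: denom=10−2·1/3=28/3; d'=(30−2·-2)/(28/3)=51/14
back: M2=51/14
back: M1=-2−1/3·51/14=-45/14
M: M0=0, M1=-45/14, M2=51/14, M3=0
seg 0: a=2, c=M0/2=0, d=(M1−M0)/(6·1)=-15/28, b=Δ0−h0·(2M0+M1)/6=-13/28
seg 1: a=1, c=M1/2=-45/28, d=(M2−M1)/(6·2)=4/7, b=Δ1−h1·(2M1+M2)/6=-29/14
seg 2: a=-5, c=M2/2=51/28, d=(M3−M2)/(6·3)=-17/84, b=Δ2−h2·(2M2+M3)/6=-23/14
t_q=3/2 → seg 1, τ=1/2; S=1+-29/14·τ+-45/28·τ²+4/7·τ³=-41/112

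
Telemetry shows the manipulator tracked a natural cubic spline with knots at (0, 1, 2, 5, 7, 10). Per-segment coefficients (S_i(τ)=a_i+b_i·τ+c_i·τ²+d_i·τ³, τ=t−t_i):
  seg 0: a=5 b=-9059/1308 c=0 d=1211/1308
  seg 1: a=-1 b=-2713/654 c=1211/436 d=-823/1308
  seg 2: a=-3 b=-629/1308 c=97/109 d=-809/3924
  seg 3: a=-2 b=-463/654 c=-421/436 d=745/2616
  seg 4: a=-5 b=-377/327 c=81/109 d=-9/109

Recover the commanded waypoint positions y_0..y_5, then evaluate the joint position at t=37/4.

y_0=5 y_1=-1 y_2=-3 y_3=-2 y_4=-5 y_5=-4
S(37/4) = -33293/6976

y_0 = S_0(0) = a_0 = 5
y_1 = S_1(0) = a_1 = -1
y_2 = S_2(0) = a_2 = -3
y_3 = S_3(0) = a_3 = -2
y_4 = S_4(0) = a_4 = -5
y_5 = S_4(3) = -4
t_q=37/4 is in segment 4 (τ=9/4); S_4(τ)=-33293/6976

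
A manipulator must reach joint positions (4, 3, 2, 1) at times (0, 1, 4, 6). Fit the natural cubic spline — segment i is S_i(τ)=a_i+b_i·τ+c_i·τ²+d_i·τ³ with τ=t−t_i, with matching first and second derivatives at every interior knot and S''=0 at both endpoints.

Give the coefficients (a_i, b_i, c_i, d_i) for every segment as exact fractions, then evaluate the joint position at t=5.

Δ: Δ0=-1, Δ1=-1/3, Δ2=-1/2
row 1: diag=8, rhs=4; c'=3/8, d'=1/2
row 2: denom=10−3·3/8=71/8; d'=(-1−3·1/2)/(71/8)=-20/71
back: M2=-20/71
back: M1=1/2−3/8·-20/71=43/71
M: M0=0, M1=43/71, M2=-20/71, M3=0
seg 0: a=4, c=M0/2=0, d=(M1−M0)/(6·1)=43/426, b=Δ0−h0·(2M0+M1)/6=-469/426
seg 1: a=3, c=M1/2=43/142, d=(M2−M1)/(6·3)=-7/142, b=Δ1−h1·(2M1+M2)/6=-170/213
seg 2: a=2, c=M2/2=-10/71, d=(M3−M2)/(6·2)=5/213, b=Δ2−h2·(2M2+M3)/6=-133/426
t_q=5 → seg 2, τ=1; S=2+-133/426·τ+-10/71·τ²+5/213·τ³=223/142

  seg 0: a=4 b=-469/426 c=0 d=43/426
  seg 1: a=3 b=-170/213 c=43/142 d=-7/142
  seg 2: a=2 b=-133/426 c=-10/71 d=5/213
S(5) = 223/142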